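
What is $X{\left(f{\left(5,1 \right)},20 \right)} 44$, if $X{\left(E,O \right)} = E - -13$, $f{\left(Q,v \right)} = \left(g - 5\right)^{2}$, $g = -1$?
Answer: $2156$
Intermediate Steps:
$f{\left(Q,v \right)} = 36$ ($f{\left(Q,v \right)} = \left(-1 - 5\right)^{2} = \left(-6\right)^{2} = 36$)
$X{\left(E,O \right)} = 13 + E$ ($X{\left(E,O \right)} = E + 13 = 13 + E$)
$X{\left(f{\left(5,1 \right)},20 \right)} 44 = \left(13 + 36\right) 44 = 49 \cdot 44 = 2156$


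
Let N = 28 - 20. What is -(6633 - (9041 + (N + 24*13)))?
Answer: 2728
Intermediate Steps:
N = 8
-(6633 - (9041 + (N + 24*13))) = -(6633 - (9041 + (8 + 24*13))) = -(6633 - (9041 + (8 + 312))) = -(6633 - (9041 + 320)) = -(6633 - 1*9361) = -(6633 - 9361) = -1*(-2728) = 2728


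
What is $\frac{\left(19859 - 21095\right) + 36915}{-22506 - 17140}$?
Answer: $- \frac{35679}{39646} \approx -0.89994$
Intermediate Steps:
$\frac{\left(19859 - 21095\right) + 36915}{-22506 - 17140} = \frac{\left(19859 - 21095\right) + 36915}{-39646} = \left(-1236 + 36915\right) \left(- \frac{1}{39646}\right) = 35679 \left(- \frac{1}{39646}\right) = - \frac{35679}{39646}$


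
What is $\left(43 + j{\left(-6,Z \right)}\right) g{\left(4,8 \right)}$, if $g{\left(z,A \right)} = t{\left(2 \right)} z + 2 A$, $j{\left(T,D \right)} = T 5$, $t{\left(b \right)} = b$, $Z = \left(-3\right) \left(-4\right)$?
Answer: $312$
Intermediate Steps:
$Z = 12$
$j{\left(T,D \right)} = 5 T$
$g{\left(z,A \right)} = 2 A + 2 z$ ($g{\left(z,A \right)} = 2 z + 2 A = 2 A + 2 z$)
$\left(43 + j{\left(-6,Z \right)}\right) g{\left(4,8 \right)} = \left(43 + 5 \left(-6\right)\right) \left(2 \cdot 8 + 2 \cdot 4\right) = \left(43 - 30\right) \left(16 + 8\right) = 13 \cdot 24 = 312$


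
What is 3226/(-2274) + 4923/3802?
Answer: -535175/4322874 ≈ -0.12380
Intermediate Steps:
3226/(-2274) + 4923/3802 = 3226*(-1/2274) + 4923*(1/3802) = -1613/1137 + 4923/3802 = -535175/4322874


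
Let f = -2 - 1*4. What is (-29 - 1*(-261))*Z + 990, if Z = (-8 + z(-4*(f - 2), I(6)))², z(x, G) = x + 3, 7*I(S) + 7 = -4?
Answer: 170118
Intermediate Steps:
I(S) = -11/7 (I(S) = -1 + (⅐)*(-4) = -1 - 4/7 = -11/7)
f = -6 (f = -2 - 4 = -6)
z(x, G) = 3 + x
Z = 729 (Z = (-8 + (3 - 4*(-6 - 2)))² = (-8 + (3 - 4*(-8)))² = (-8 + (3 + 32))² = (-8 + 35)² = 27² = 729)
(-29 - 1*(-261))*Z + 990 = (-29 - 1*(-261))*729 + 990 = (-29 + 261)*729 + 990 = 232*729 + 990 = 169128 + 990 = 170118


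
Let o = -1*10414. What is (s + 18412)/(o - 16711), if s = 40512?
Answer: -58924/27125 ≈ -2.1723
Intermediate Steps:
o = -10414
(s + 18412)/(o - 16711) = (40512 + 18412)/(-10414 - 16711) = 58924/(-27125) = 58924*(-1/27125) = -58924/27125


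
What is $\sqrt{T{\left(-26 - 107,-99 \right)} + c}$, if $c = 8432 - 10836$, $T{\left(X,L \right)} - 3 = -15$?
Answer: $4 i \sqrt{151} \approx 49.153 i$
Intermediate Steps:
$T{\left(X,L \right)} = -12$ ($T{\left(X,L \right)} = 3 - 15 = -12$)
$c = -2404$
$\sqrt{T{\left(-26 - 107,-99 \right)} + c} = \sqrt{-12 - 2404} = \sqrt{-2416} = 4 i \sqrt{151}$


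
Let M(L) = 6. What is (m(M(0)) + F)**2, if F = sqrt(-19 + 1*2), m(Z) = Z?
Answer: (6 + I*sqrt(17))**2 ≈ 19.0 + 49.477*I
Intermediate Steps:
F = I*sqrt(17) (F = sqrt(-19 + 2) = sqrt(-17) = I*sqrt(17) ≈ 4.1231*I)
(m(M(0)) + F)**2 = (6 + I*sqrt(17))**2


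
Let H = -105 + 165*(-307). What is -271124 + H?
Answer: -321884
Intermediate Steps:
H = -50760 (H = -105 - 50655 = -50760)
-271124 + H = -271124 - 50760 = -321884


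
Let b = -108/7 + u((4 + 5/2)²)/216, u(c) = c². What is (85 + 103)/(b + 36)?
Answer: 4548096/697591 ≈ 6.5197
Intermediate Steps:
b = -173321/24192 (b = -108/7 + ((4 + 5/2)²)²/216 = -108*⅐ + ((4 + 5*(½))²)²*(1/216) = -108/7 + ((4 + 5/2)²)²*(1/216) = -108/7 + ((13/2)²)²*(1/216) = -108/7 + (169/4)²*(1/216) = -108/7 + (28561/16)*(1/216) = -108/7 + 28561/3456 = -173321/24192 ≈ -7.1644)
(85 + 103)/(b + 36) = (85 + 103)/(-173321/24192 + 36) = 188/(697591/24192) = 188*(24192/697591) = 4548096/697591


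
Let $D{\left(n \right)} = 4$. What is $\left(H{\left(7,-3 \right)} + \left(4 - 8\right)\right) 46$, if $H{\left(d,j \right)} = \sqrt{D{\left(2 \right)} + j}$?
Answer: $-138$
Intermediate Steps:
$H{\left(d,j \right)} = \sqrt{4 + j}$
$\left(H{\left(7,-3 \right)} + \left(4 - 8\right)\right) 46 = \left(\sqrt{4 - 3} + \left(4 - 8\right)\right) 46 = \left(\sqrt{1} - 4\right) 46 = \left(1 - 4\right) 46 = \left(-3\right) 46 = -138$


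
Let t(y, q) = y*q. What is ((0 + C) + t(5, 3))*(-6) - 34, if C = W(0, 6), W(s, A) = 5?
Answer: -154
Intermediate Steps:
t(y, q) = q*y
C = 5
((0 + C) + t(5, 3))*(-6) - 34 = ((0 + 5) + 3*5)*(-6) - 34 = (5 + 15)*(-6) - 34 = 20*(-6) - 34 = -120 - 34 = -154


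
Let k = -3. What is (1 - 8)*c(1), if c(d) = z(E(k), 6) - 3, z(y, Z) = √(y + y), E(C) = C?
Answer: 21 - 7*I*√6 ≈ 21.0 - 17.146*I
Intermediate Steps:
z(y, Z) = √2*√y (z(y, Z) = √(2*y) = √2*√y)
c(d) = -3 + I*√6 (c(d) = √2*√(-3) - 3 = √2*(I*√3) - 3 = I*√6 - 3 = -3 + I*√6)
(1 - 8)*c(1) = (1 - 8)*(-3 + I*√6) = -7*(-3 + I*√6) = 21 - 7*I*√6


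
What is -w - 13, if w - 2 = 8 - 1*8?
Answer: -15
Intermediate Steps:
w = 2 (w = 2 + (8 - 1*8) = 2 + (8 - 8) = 2 + 0 = 2)
-w - 13 = -1*2 - 13 = -2 - 13 = -15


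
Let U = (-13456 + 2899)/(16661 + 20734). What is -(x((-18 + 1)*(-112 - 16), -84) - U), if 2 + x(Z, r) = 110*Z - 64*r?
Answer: -338956981/1385 ≈ -2.4473e+5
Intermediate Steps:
x(Z, r) = -2 - 64*r + 110*Z (x(Z, r) = -2 + (110*Z - 64*r) = -2 + (-64*r + 110*Z) = -2 - 64*r + 110*Z)
U = -391/1385 (U = -10557/37395 = -10557*1/37395 = -391/1385 ≈ -0.28231)
-(x((-18 + 1)*(-112 - 16), -84) - U) = -((-2 - 64*(-84) + 110*((-18 + 1)*(-112 - 16))) - 1*(-391/1385)) = -((-2 + 5376 + 110*(-17*(-128))) + 391/1385) = -((-2 + 5376 + 110*2176) + 391/1385) = -((-2 + 5376 + 239360) + 391/1385) = -(244734 + 391/1385) = -1*338956981/1385 = -338956981/1385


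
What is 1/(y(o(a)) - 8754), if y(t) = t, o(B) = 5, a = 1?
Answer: -1/8749 ≈ -0.00011430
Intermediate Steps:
1/(y(o(a)) - 8754) = 1/(5 - 8754) = 1/(-8749) = -1/8749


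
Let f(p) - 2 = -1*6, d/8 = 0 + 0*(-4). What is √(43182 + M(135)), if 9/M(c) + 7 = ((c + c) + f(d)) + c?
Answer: 3*√744822722/394 ≈ 207.80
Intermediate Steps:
d = 0 (d = 8*(0 + 0*(-4)) = 8*(0 + 0) = 8*0 = 0)
f(p) = -4 (f(p) = 2 - 1*6 = 2 - 6 = -4)
M(c) = 9/(-11 + 3*c) (M(c) = 9/(-7 + (((c + c) - 4) + c)) = 9/(-7 + ((2*c - 4) + c)) = 9/(-7 + ((-4 + 2*c) + c)) = 9/(-7 + (-4 + 3*c)) = 9/(-11 + 3*c))
√(43182 + M(135)) = √(43182 + 9/(-11 + 3*135)) = √(43182 + 9/(-11 + 405)) = √(43182 + 9/394) = √(17013717/394) = 3*√744822722/394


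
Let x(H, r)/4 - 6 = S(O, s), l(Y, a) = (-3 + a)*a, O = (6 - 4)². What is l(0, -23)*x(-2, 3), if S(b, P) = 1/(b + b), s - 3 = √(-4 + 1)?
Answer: 14651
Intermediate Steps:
s = 3 + I*√3 (s = 3 + √(-4 + 1) = 3 + √(-3) = 3 + I*√3 ≈ 3.0 + 1.732*I)
O = 4 (O = 2² = 4)
l(Y, a) = a*(-3 + a)
S(b, P) = 1/(2*b)
x(H, r) = 49/2 (x(H, r) = 24 + 4*((½)/4) = 24 + 4*((½)*(¼)) = 24 + 4*(⅛) = 24 + ½ = 49/2)
l(0, -23)*x(-2, 3) = -23*(-3 - 23)*(49/2) = -23*(-26)*(49/2) = 598*(49/2) = 14651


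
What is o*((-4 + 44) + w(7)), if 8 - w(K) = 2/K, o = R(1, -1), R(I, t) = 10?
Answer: 3340/7 ≈ 477.14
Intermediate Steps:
o = 10
w(K) = 8 - 2/K
o*((-4 + 44) + w(7)) = 10*((-4 + 44) + (8 - 2/7)) = 10*(40 + (8 - 2*1/7)) = 10*(40 + (8 - 2/7)) = 10*(40 + 54/7) = 10*(334/7) = 3340/7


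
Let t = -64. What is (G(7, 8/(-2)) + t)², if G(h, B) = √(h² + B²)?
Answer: (64 - √65)² ≈ 3129.0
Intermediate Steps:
G(h, B) = √(B² + h²)
(G(7, 8/(-2)) + t)² = (√((8/(-2))² + 7²) - 64)² = (√((8*(-½))² + 49) - 64)² = (√((-4)² + 49) - 64)² = (√(16 + 49) - 64)² = (√65 - 64)² = (-64 + √65)²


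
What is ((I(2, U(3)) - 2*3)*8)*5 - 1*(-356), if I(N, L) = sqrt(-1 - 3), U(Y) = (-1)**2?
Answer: 116 + 80*I ≈ 116.0 + 80.0*I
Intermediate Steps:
U(Y) = 1
I(N, L) = 2*I (I(N, L) = sqrt(-4) = 2*I)
((I(2, U(3)) - 2*3)*8)*5 - 1*(-356) = ((2*I - 2*3)*8)*5 - 1*(-356) = ((2*I - 6)*8)*5 + 356 = ((-6 + 2*I)*8)*5 + 356 = (-48 + 16*I)*5 + 356 = (-240 + 80*I) + 356 = 116 + 80*I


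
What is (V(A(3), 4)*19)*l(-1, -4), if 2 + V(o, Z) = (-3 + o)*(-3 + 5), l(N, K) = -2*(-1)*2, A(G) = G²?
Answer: 760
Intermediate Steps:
l(N, K) = 4 (l(N, K) = 2*2 = 4)
V(o, Z) = -8 + 2*o (V(o, Z) = -2 + (-3 + o)*(-3 + 5) = -2 + (-3 + o)*2 = -2 + (-6 + 2*o) = -8 + 2*o)
(V(A(3), 4)*19)*l(-1, -4) = ((-8 + 2*3²)*19)*4 = ((-8 + 2*9)*19)*4 = ((-8 + 18)*19)*4 = (10*19)*4 = 190*4 = 760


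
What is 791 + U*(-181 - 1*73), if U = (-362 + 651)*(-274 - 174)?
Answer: 32886679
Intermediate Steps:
U = -129472 (U = 289*(-448) = -129472)
791 + U*(-181 - 1*73) = 791 - 129472*(-181 - 1*73) = 791 - 129472*(-181 - 73) = 791 - 129472*(-254) = 791 + 32885888 = 32886679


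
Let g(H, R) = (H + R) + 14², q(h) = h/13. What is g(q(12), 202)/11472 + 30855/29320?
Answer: 7427570/6832293 ≈ 1.0871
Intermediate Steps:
q(h) = h/13 (q(h) = h*(1/13) = h/13)
g(H, R) = 196 + H + R (g(H, R) = (H + R) + 196 = 196 + H + R)
g(q(12), 202)/11472 + 30855/29320 = (196 + (1/13)*12 + 202)/11472 + 30855/29320 = (196 + 12/13 + 202)*(1/11472) + 30855*(1/29320) = (5186/13)*(1/11472) + 6171/5864 = 2593/74568 + 6171/5864 = 7427570/6832293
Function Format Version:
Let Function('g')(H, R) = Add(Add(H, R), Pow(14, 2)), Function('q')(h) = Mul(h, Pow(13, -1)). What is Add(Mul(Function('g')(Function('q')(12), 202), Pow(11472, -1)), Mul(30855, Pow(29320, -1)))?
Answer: Rational(7427570, 6832293) ≈ 1.0871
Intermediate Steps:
Function('q')(h) = Mul(Rational(1, 13), h) (Function('q')(h) = Mul(h, Rational(1, 13)) = Mul(Rational(1, 13), h))
Function('g')(H, R) = Add(196, H, R) (Function('g')(H, R) = Add(Add(H, R), 196) = Add(196, H, R))
Add(Mul(Function('g')(Function('q')(12), 202), Pow(11472, -1)), Mul(30855, Pow(29320, -1))) = Add(Mul(Add(196, Mul(Rational(1, 13), 12), 202), Pow(11472, -1)), Mul(30855, Pow(29320, -1))) = Add(Mul(Add(196, Rational(12, 13), 202), Rational(1, 11472)), Mul(30855, Rational(1, 29320))) = Add(Mul(Rational(5186, 13), Rational(1, 11472)), Rational(6171, 5864)) = Add(Rational(2593, 74568), Rational(6171, 5864)) = Rational(7427570, 6832293)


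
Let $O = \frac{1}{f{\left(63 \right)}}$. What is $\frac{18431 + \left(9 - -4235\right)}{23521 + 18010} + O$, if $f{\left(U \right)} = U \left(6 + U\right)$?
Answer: $\frac{2012444}{3684393} \approx 0.54621$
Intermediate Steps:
$O = \frac{1}{4347}$ ($O = \frac{1}{63 \left(6 + 63\right)} = \frac{1}{63 \cdot 69} = \frac{1}{4347} \approx 0.00023004$)
$\frac{18431 + \left(9 - -4235\right)}{23521 + 18010} + O = \frac{18431 + \left(9 - -4235\right)}{23521 + 18010} + \frac{1}{4347} = \frac{18431 + \left(9 + 4235\right)}{41531} + \frac{1}{4347} = \left(18431 + 4244\right) \frac{1}{41531} + \frac{1}{4347} = 22675 \cdot \frac{1}{41531} + \frac{1}{4347} = \frac{22675}{41531} + \frac{1}{4347} = \frac{2012444}{3684393}$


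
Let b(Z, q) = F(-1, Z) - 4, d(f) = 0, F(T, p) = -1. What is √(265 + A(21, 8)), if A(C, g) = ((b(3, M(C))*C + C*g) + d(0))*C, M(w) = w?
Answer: 2*√397 ≈ 39.850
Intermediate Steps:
b(Z, q) = -5 (b(Z, q) = -1 - 4 = -5)
A(C, g) = C*(-5*C + C*g) (A(C, g) = ((-5*C + C*g) + 0)*C = (-5*C + C*g)*C = C*(-5*C + C*g))
√(265 + A(21, 8)) = √(265 + 21²*(-5 + 8)) = √(265 + 441*3) = √(265 + 1323) = √1588 = 2*√397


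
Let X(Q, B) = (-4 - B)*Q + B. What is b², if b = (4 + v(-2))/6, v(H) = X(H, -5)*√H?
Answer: (4 - 7*I*√2)²/36 ≈ -2.2778 - 2.1999*I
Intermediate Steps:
X(Q, B) = B + Q*(-4 - B) (X(Q, B) = Q*(-4 - B) + B = B + Q*(-4 - B))
v(H) = √H*(-5 + H) (v(H) = (-5 - 4*H - 1*(-5)*H)*√H = (-5 - 4*H + 5*H)*√H = (-5 + H)*√H = √H*(-5 + H))
b = ⅔ - 7*I*√2/6 (b = (4 + √(-2)*(-5 - 2))/6 = (4 + (I*√2)*(-7))*(⅙) = (4 - 7*I*√2)*(⅙) = ⅔ - 7*I*√2/6 ≈ 0.66667 - 1.6499*I)
b² = (⅔ - 7*I*√2/6)²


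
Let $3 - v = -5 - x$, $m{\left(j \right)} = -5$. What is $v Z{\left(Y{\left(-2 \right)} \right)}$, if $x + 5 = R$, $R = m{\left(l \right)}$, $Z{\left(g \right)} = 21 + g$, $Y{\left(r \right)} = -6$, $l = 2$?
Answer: $-30$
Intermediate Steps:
$R = -5$
$x = -10$ ($x = -5 - 5 = -10$)
$v = -2$ ($v = 3 - \left(-5 - -10\right) = 3 - \left(-5 + 10\right) = 3 - 5 = -2$)
$v Z{\left(Y{\left(-2 \right)} \right)} = - 2 \left(21 - 6\right) = \left(-2\right) 15 = -30$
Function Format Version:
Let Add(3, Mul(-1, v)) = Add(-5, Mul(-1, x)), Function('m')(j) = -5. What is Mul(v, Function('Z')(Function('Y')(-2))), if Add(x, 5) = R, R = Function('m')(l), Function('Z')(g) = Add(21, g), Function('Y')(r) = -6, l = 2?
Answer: -30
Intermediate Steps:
R = -5
x = -10 (x = Add(-5, -5) = -10)
v = -2 (v = Add(3, Mul(-1, Add(-5, Mul(-1, -10)))) = Add(3, Mul(-1, Add(-5, 10))) = Add(3, Mul(-1, 5)) = Add(3, -5) = -2)
Mul(v, Function('Z')(Function('Y')(-2))) = Mul(-2, Add(21, -6)) = Mul(-2, 15) = -30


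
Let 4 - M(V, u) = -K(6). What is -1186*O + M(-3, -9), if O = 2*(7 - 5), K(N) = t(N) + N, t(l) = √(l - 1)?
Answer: -4734 + √5 ≈ -4731.8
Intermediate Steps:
t(l) = √(-1 + l)
K(N) = N + √(-1 + N) (K(N) = √(-1 + N) + N = N + √(-1 + N))
M(V, u) = 10 + √5 (M(V, u) = 4 - (-1)*(6 + √(-1 + 6)) = 4 - (-1)*(6 + √5) = 4 - (-6 - √5) = 4 + (6 + √5) = 10 + √5)
O = 4 (O = 2*2 = 4)
-1186*O + M(-3, -9) = -1186*4 + (10 + √5) = -4744 + (10 + √5) = -4734 + √5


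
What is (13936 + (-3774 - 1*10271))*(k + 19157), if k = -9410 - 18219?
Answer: 923448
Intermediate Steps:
k = -27629
(13936 + (-3774 - 1*10271))*(k + 19157) = (13936 + (-3774 - 1*10271))*(-27629 + 19157) = (13936 + (-3774 - 10271))*(-8472) = (13936 - 14045)*(-8472) = -109*(-8472) = 923448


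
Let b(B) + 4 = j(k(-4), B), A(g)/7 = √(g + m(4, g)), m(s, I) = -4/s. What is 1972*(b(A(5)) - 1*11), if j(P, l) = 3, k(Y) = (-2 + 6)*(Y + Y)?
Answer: -23664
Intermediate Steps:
k(Y) = 8*Y (k(Y) = 4*(2*Y) = 8*Y)
A(g) = 7*√(-1 + g) (A(g) = 7*√(g - 4/4) = 7*√(g - 4*¼) = 7*√(g - 1) = 7*√(-1 + g))
b(B) = -1 (b(B) = -4 + 3 = -1)
1972*(b(A(5)) - 1*11) = 1972*(-1 - 1*11) = 1972*(-1 - 11) = 1972*(-12) = -23664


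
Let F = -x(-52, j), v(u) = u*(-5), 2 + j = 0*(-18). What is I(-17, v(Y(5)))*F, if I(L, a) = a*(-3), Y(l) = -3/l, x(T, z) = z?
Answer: -18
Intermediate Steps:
j = -2 (j = -2 + 0*(-18) = -2 + 0 = -2)
v(u) = -5*u
I(L, a) = -3*a
F = 2 (F = -1*(-2) = 2)
I(-17, v(Y(5)))*F = -(-15)*(-3/5)*2 = -(-15)*(-3*⅕)*2 = -(-15)*(-3)/5*2 = -3*3*2 = -9*2 = -18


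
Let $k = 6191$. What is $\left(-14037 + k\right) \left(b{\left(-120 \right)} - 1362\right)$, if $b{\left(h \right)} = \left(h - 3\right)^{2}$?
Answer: $-108015882$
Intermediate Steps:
$b{\left(h \right)} = \left(-3 + h\right)^{2}$
$\left(-14037 + k\right) \left(b{\left(-120 \right)} - 1362\right) = \left(-14037 + 6191\right) \left(\left(-3 - 120\right)^{2} - 1362\right) = - 7846 \left(\left(-123\right)^{2} - 1362\right) = - 7846 \left(15129 - 1362\right) = \left(-7846\right) 13767 = -108015882$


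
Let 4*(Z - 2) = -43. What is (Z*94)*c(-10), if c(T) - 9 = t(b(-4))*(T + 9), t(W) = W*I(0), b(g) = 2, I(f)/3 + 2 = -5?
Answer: -83895/2 ≈ -41948.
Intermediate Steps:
Z = -35/4 (Z = 2 + (¼)*(-43) = 2 - 43/4 = -35/4 ≈ -8.7500)
I(f) = -21 (I(f) = -6 + 3*(-5) = -6 - 15 = -21)
t(W) = -21*W (t(W) = W*(-21) = -21*W)
c(T) = -369 - 42*T (c(T) = 9 + (-21*2)*(T + 9) = 9 - 42*(9 + T) = 9 + (-378 - 42*T) = -369 - 42*T)
(Z*94)*c(-10) = (-35/4*94)*(-369 - 42*(-10)) = -1645*(-369 + 420)/2 = -1645/2*51 = -83895/2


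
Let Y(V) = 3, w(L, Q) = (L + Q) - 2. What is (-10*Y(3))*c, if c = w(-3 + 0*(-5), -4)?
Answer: 270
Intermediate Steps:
w(L, Q) = -2 + L + Q
c = -9 (c = -2 + (-3 + 0*(-5)) - 4 = -2 + (-3 + 0) - 4 = -2 - 3 - 4 = -9)
(-10*Y(3))*c = -10*3*(-9) = -30*(-9) = 270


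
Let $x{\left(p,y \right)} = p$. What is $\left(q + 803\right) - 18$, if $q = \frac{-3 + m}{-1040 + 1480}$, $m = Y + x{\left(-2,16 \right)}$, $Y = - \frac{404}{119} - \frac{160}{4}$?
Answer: $\frac{41096841}{52360} \approx 784.89$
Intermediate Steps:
$Y = - \frac{5164}{119}$ ($Y = \left(-404\right) \frac{1}{119} - 40 = - \frac{404}{119} - 40 = - \frac{5164}{119} \approx -43.395$)
$m = - \frac{5402}{119}$ ($m = - \frac{5164}{119} - 2 = - \frac{5402}{119} \approx -45.395$)
$q = - \frac{5759}{52360}$ ($q = \frac{-3 - \frac{5402}{119}}{-1040 + 1480} = - \frac{5759}{119 \cdot 440} = \left(- \frac{5759}{119}\right) \frac{1}{440} = - \frac{5759}{52360} \approx -0.10999$)
$\left(q + 803\right) - 18 = \left(- \frac{5759}{52360} + 803\right) - 18 = \frac{42039321}{52360} - 18 = \frac{41096841}{52360}$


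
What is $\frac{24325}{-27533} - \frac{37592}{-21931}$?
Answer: $\frac{501548961}{603826223} \approx 0.83062$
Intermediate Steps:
$\frac{24325}{-27533} - \frac{37592}{-21931} = 24325 \left(- \frac{1}{27533}\right) - - \frac{37592}{21931} = - \frac{24325}{27533} + \frac{37592}{21931} = \frac{501548961}{603826223}$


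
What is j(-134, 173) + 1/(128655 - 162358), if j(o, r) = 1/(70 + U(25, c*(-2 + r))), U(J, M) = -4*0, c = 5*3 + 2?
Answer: 33633/2359210 ≈ 0.014256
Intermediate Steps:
c = 17 (c = 15 + 2 = 17)
U(J, M) = 0
j(o, r) = 1/70 (j(o, r) = 1/(70 + 0) = 1/70)
j(-134, 173) + 1/(128655 - 162358) = 1/70 + 1/(128655 - 162358) = 1/70 + 1/(-33703) = 1/70 - 1/33703 = 33633/2359210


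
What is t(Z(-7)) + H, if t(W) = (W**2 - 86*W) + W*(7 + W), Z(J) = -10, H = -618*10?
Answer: -5190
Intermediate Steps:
H = -6180
t(W) = W**2 - 86*W + W*(7 + W)
t(Z(-7)) + H = -10*(-79 + 2*(-10)) - 6180 = -10*(-79 - 20) - 6180 = -10*(-99) - 6180 = 990 - 6180 = -5190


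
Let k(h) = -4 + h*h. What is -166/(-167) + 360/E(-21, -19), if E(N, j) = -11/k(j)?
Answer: -21461014/1837 ≈ -11683.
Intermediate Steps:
k(h) = -4 + h²
E(N, j) = -11/(-4 + j²)
-166/(-167) + 360/E(-21, -19) = -166/(-167) + 360/((-11/(-4 + (-19)²))) = -166*(-1/167) + 360/((-11/(-4 + 361))) = 166/167 + 360/((-11/357)) = 166/167 + 360/((-11*1/357)) = 166/167 + 360/(-11/357) = 166/167 + 360*(-357/11) = 166/167 - 128520/11 = -21461014/1837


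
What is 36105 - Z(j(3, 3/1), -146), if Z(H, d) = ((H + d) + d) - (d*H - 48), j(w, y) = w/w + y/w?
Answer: 36055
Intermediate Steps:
j(w, y) = 1 + y/w
Z(H, d) = 48 + H + 2*d - H*d (Z(H, d) = (H + 2*d) - (H*d - 48) = (H + 2*d) - (-48 + H*d) = (H + 2*d) + (48 - H*d) = 48 + H + 2*d - H*d)
36105 - Z(j(3, 3/1), -146) = 36105 - (48 + (3 + 3/1)/3 + 2*(-146) - 1*(3 + 3/1)/3*(-146)) = 36105 - (48 + (3 + 3*1)/3 - 292 - 1*(3 + 3*1)/3*(-146)) = 36105 - (48 + (3 + 3)/3 - 292 - 1*(3 + 3)/3*(-146)) = 36105 - (48 + (⅓)*6 - 292 - 1*(⅓)*6*(-146)) = 36105 - (48 + 2 - 292 - 1*2*(-146)) = 36105 - (48 + 2 - 292 + 292) = 36105 - 1*50 = 36105 - 50 = 36055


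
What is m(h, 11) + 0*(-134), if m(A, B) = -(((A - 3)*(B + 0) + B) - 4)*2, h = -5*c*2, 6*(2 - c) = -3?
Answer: 602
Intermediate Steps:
c = 5/2 (c = 2 - ⅙*(-3) = 2 + ½ = 5/2 ≈ 2.5000)
h = -25 (h = -25*2/2 = -5*5 = -25)
m(A, B) = 8 - 2*B - 2*B*(-3 + A) (m(A, B) = -(((-3 + A)*B + B) - 4)*2 = -((B*(-3 + A) + B) - 4)*2 = -((B + B*(-3 + A)) - 4)*2 = -(-4 + B + B*(-3 + A))*2 = -(-8 + 2*B + 2*B*(-3 + A)) = 8 - 2*B - 2*B*(-3 + A))
m(h, 11) + 0*(-134) = (8 + 4*11 - 2*(-25)*11) + 0*(-134) = (8 + 44 + 550) + 0 = 602 + 0 = 602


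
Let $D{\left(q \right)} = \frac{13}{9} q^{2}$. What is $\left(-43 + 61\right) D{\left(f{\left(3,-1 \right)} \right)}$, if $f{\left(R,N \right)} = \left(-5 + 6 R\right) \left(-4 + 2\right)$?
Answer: $17576$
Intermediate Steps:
$f{\left(R,N \right)} = 10 - 12 R$ ($f{\left(R,N \right)} = \left(-5 + 6 R\right) \left(-2\right) = 10 - 12 R$)
$D{\left(q \right)} = \frac{13 q^{2}}{9}$ ($D{\left(q \right)} = 13 \cdot \frac{1}{9} q^{2} = \frac{13 q^{2}}{9}$)
$\left(-43 + 61\right) D{\left(f{\left(3,-1 \right)} \right)} = \left(-43 + 61\right) \frac{13 \left(10 - 36\right)^{2}}{9} = 18 \frac{13 \left(10 - 36\right)^{2}}{9} = 18 \frac{13 \left(-26\right)^{2}}{9} = 18 \cdot \frac{13}{9} \cdot 676 = 18 \cdot \frac{8788}{9} = 17576$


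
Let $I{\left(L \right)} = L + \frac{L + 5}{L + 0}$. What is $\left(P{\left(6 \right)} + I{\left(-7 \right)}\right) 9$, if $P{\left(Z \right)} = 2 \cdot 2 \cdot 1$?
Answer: $- \frac{171}{7} \approx -24.429$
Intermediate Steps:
$P{\left(Z \right)} = 4$ ($P{\left(Z \right)} = 4 \cdot 1 = 4$)
$I{\left(L \right)} = L + \frac{5 + L}{L}$
$\left(P{\left(6 \right)} + I{\left(-7 \right)}\right) 9 = \left(4 + \left(1 - 7 + \frac{5}{-7}\right)\right) 9 = \left(4 + \left(1 - 7 + 5 \left(- \frac{1}{7}\right)\right)\right) 9 = \left(4 - \frac{47}{7}\right) 9 = \left(- \frac{19}{7}\right) 9 = - \frac{171}{7}$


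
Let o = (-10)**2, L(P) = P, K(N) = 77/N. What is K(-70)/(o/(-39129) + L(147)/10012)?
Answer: -2154677514/23753815 ≈ -90.709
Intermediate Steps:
o = 100
K(-70)/(o/(-39129) + L(147)/10012) = (77/(-70))/(100/(-39129) + 147/10012) = (77*(-1/70))/(100*(-1/39129) + 147*(1/10012)) = -11/(10*(-100/39129 + 147/10012)) = -11/(10*4750763/391759548) = -11/10*391759548/4750763 = -2154677514/23753815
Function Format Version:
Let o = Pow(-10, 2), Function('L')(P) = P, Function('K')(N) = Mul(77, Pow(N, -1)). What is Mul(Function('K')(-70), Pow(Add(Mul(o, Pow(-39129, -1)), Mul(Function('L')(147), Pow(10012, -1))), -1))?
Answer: Rational(-2154677514, 23753815) ≈ -90.709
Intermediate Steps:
o = 100
Mul(Function('K')(-70), Pow(Add(Mul(o, Pow(-39129, -1)), Mul(Function('L')(147), Pow(10012, -1))), -1)) = Mul(Mul(77, Pow(-70, -1)), Pow(Add(Mul(100, Pow(-39129, -1)), Mul(147, Pow(10012, -1))), -1)) = Mul(Mul(77, Rational(-1, 70)), Pow(Add(Mul(100, Rational(-1, 39129)), Mul(147, Rational(1, 10012))), -1)) = Mul(Rational(-11, 10), Pow(Add(Rational(-100, 39129), Rational(147, 10012)), -1)) = Mul(Rational(-11, 10), Pow(Rational(4750763, 391759548), -1)) = Mul(Rational(-11, 10), Rational(391759548, 4750763)) = Rational(-2154677514, 23753815)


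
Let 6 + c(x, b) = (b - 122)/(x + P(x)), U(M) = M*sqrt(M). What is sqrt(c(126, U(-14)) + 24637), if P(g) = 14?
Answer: sqrt(120687630 - 490*I*sqrt(14))/70 ≈ 156.94 - 0.0011921*I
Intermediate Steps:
U(M) = M**(3/2)
c(x, b) = -6 + (-122 + b)/(14 + x) (c(x, b) = -6 + (b - 122)/(x + 14) = -6 + (-122 + b)/(14 + x))
sqrt(c(126, U(-14)) + 24637) = sqrt((-206 + (-14)**(3/2) - 6*126)/(14 + 126) + 24637) = sqrt((-206 - 14*I*sqrt(14) - 756)/140 + 24637) = sqrt((-962 - 14*I*sqrt(14))/140 + 24637) = sqrt((-481/70 - I*sqrt(14)/10) + 24637) = sqrt(1724109/70 - I*sqrt(14)/10)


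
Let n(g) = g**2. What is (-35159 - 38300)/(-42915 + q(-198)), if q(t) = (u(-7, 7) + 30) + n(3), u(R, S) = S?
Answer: 73459/42869 ≈ 1.7136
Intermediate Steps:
q(t) = 46 (q(t) = (7 + 30) + 3**2 = 37 + 9 = 46)
(-35159 - 38300)/(-42915 + q(-198)) = (-35159 - 38300)/(-42915 + 46) = -73459/(-42869) = -73459*(-1/42869) = 73459/42869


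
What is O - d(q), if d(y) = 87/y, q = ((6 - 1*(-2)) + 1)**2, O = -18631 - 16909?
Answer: -959609/27 ≈ -35541.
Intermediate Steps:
O = -35540
q = 81 (q = ((6 + 2) + 1)**2 = (8 + 1)**2 = 9**2 = 81)
O - d(q) = -35540 - 87/81 = -35540 - 1*29/27 = -35540 - 29/27 = -959609/27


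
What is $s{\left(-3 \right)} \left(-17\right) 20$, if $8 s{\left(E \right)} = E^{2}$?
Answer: $- \frac{765}{2} \approx -382.5$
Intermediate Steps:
$s{\left(E \right)} = \frac{E^{2}}{8}$
$s{\left(-3 \right)} \left(-17\right) 20 = \frac{\left(-3\right)^{2}}{8} \left(-17\right) 20 = \frac{1}{8} \cdot 9 \left(-17\right) 20 = \frac{9}{8} \left(-17\right) 20 = \left(- \frac{153}{8}\right) 20 = - \frac{765}{2}$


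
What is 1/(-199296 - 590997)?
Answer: -1/790293 ≈ -1.2654e-6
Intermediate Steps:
1/(-199296 - 590997) = 1/(-790293) = -1/790293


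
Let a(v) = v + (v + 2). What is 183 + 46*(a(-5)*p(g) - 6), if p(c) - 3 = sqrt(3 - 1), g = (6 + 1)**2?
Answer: -1197 - 368*sqrt(2) ≈ -1717.4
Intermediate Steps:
a(v) = 2 + 2*v (a(v) = v + (2 + v) = 2 + 2*v)
g = 49 (g = 7**2 = 49)
p(c) = 3 + sqrt(2) (p(c) = 3 + sqrt(3 - 1) = 3 + sqrt(2))
183 + 46*(a(-5)*p(g) - 6) = 183 + 46*((2 + 2*(-5))*(3 + sqrt(2)) - 6) = 183 + 46*((2 - 10)*(3 + sqrt(2)) - 6) = 183 + 46*(-8*(3 + sqrt(2)) - 6) = 183 + 46*((-24 - 8*sqrt(2)) - 6) = 183 + 46*(-30 - 8*sqrt(2)) = 183 + (-1380 - 368*sqrt(2)) = -1197 - 368*sqrt(2)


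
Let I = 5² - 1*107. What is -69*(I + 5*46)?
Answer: -10212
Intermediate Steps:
I = -82 (I = 25 - 107 = -82)
-69*(I + 5*46) = -69*(-82 + 5*46) = -69*(-82 + 230) = -69*148 = -10212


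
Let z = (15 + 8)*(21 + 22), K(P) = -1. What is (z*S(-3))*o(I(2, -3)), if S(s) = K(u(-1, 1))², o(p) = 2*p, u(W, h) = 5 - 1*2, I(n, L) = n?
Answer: 3956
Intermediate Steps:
u(W, h) = 3 (u(W, h) = 5 - 2 = 3)
S(s) = 1 (S(s) = (-1)² = 1)
z = 989 (z = 23*43 = 989)
(z*S(-3))*o(I(2, -3)) = (989*1)*(2*2) = 989*4 = 3956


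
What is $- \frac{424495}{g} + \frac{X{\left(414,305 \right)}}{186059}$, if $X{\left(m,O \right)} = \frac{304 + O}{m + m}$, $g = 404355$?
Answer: $- \frac{1453247047501}{1384303519788} \approx -1.0498$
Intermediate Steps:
$X{\left(m,O \right)} = \frac{304 + O}{2 m}$
$- \frac{424495}{g} + \frac{X{\left(414,305 \right)}}{186059} = - \frac{424495}{404355} + \frac{\frac{1}{2} \cdot \frac{1}{414} \left(304 + 305\right)}{186059} = \left(-424495\right) \frac{1}{404355} + \frac{1}{2} \cdot \frac{1}{414} \cdot 609 \cdot \frac{1}{186059} = - \frac{84899}{80871} + \frac{203}{276} \cdot \frac{1}{186059} = - \frac{84899}{80871} + \frac{203}{51352284} = - \frac{1453247047501}{1384303519788}$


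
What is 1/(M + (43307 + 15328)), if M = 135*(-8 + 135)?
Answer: 1/75780 ≈ 1.3196e-5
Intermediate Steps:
M = 17145 (M = 135*127 = 17145)
1/(M + (43307 + 15328)) = 1/(17145 + (43307 + 15328)) = 1/(17145 + 58635) = 1/75780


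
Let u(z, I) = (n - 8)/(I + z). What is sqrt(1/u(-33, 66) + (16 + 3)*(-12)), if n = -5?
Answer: 9*I*sqrt(481)/13 ≈ 15.183*I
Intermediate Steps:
u(z, I) = -13/(I + z) (u(z, I) = (-5 - 8)/(I + z) = -13/(I + z))
sqrt(1/u(-33, 66) + (16 + 3)*(-12)) = sqrt(1/(-13/(66 - 33)) + (16 + 3)*(-12)) = sqrt(1/(-13/33) + 19*(-12)) = sqrt(1/(-13*1/33) - 228) = sqrt(1/(-13/33) - 228) = sqrt(-33/13 - 228) = sqrt(-2997/13) = 9*I*sqrt(481)/13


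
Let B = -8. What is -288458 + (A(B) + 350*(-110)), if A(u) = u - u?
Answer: -326958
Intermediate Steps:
A(u) = 0
-288458 + (A(B) + 350*(-110)) = -288458 + (0 + 350*(-110)) = -288458 + (0 - 38500) = -288458 - 38500 = -326958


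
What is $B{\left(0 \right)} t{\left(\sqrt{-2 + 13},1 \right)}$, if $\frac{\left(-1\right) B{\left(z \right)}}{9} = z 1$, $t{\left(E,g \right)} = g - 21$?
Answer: $0$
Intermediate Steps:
$t{\left(E,g \right)} = -21 + g$
$B{\left(z \right)} = - 9 z$ ($B{\left(z \right)} = - 9 z 1 = - 9 z$)
$B{\left(0 \right)} t{\left(\sqrt{-2 + 13},1 \right)} = \left(-9\right) 0 \left(-21 + 1\right) = 0 \left(-20\right) = 0$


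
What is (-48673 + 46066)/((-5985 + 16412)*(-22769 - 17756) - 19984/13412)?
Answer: 8741271/1416824153771 ≈ 6.1696e-6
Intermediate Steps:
(-48673 + 46066)/((-5985 + 16412)*(-22769 - 17756) - 19984/13412) = -2607/(10427*(-40525) - 19984*1/13412) = -2607/(-422554175 - 4996/3353) = -2607/(-1416824153771/3353) = -2607*(-3353/1416824153771) = 8741271/1416824153771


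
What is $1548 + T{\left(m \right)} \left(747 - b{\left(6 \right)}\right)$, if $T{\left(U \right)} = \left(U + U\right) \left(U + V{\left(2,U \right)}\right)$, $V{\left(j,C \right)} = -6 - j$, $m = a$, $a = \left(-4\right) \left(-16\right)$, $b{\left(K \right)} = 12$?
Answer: $5270028$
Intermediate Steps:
$a = 64$
$m = 64$
$T{\left(U \right)} = 2 U \left(-8 + U\right)$ ($T{\left(U \right)} = \left(U + U\right) \left(U - 8\right) = 2 U \left(U - 8\right) = 2 U \left(-8 + U\right)$)
$1548 + T{\left(m \right)} \left(747 - b{\left(6 \right)}\right) = 1548 + 2 \cdot 64 \left(-8 + 64\right) \left(747 - 12\right) = 1548 + 2 \cdot 64 \cdot 56 \left(747 - 12\right) = 1548 + 7168 \cdot 735 = 1548 + 5268480 = 5270028$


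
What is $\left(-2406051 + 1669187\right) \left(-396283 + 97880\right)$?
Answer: $219882428192$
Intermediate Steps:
$\left(-2406051 + 1669187\right) \left(-396283 + 97880\right) = \left(-736864\right) \left(-298403\right) = 219882428192$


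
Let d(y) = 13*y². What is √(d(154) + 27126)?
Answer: √335434 ≈ 579.17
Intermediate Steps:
√(d(154) + 27126) = √(13*154² + 27126) = √(13*23716 + 27126) = √(308308 + 27126) = √335434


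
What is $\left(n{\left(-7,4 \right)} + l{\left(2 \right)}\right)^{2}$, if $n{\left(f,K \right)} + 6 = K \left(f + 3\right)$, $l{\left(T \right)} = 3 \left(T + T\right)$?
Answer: $100$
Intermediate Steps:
$l{\left(T \right)} = 6 T$ ($l{\left(T \right)} = 3 \cdot 2 T = 6 T$)
$n{\left(f,K \right)} = -6 + K \left(3 + f\right)$ ($n{\left(f,K \right)} = -6 + K \left(f + 3\right) = -6 + K \left(3 + f\right)$)
$\left(n{\left(-7,4 \right)} + l{\left(2 \right)}\right)^{2} = \left(\left(-6 + 3 \cdot 4 + 4 \left(-7\right)\right) + 6 \cdot 2\right)^{2} = \left(\left(-6 + 12 - 28\right) + 12\right)^{2} = \left(-22 + 12\right)^{2} = \left(-10\right)^{2} = 100$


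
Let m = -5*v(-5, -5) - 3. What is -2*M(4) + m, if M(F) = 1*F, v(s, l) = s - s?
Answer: -11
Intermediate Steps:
v(s, l) = 0
M(F) = F
m = -3 (m = -5*0 - 3 = 0 - 3 = -3)
-2*M(4) + m = -2*4 - 3 = -8 - 3 = -11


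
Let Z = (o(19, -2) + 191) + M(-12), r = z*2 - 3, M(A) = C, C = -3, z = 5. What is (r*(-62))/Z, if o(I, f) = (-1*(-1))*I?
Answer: -434/207 ≈ -2.0966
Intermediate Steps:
M(A) = -3
o(I, f) = I (o(I, f) = 1*I = I)
r = 7 (r = 5*2 - 3 = 10 - 3 = 7)
Z = 207 (Z = (19 + 191) - 3 = 210 - 3 = 207)
(r*(-62))/Z = (7*(-62))/207 = -434*1/207 = -434/207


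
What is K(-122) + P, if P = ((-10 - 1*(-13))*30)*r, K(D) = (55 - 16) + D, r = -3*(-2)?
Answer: 457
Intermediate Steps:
r = 6
K(D) = 39 + D
P = 540 (P = ((-10 - 1*(-13))*30)*6 = ((-10 + 13)*30)*6 = (3*30)*6 = 90*6 = 540)
K(-122) + P = (39 - 122) + 540 = -83 + 540 = 457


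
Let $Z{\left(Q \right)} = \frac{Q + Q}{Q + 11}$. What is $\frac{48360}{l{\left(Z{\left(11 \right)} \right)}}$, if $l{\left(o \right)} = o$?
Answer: $48360$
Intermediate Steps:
$Z{\left(Q \right)} = \frac{2 Q}{11 + Q}$
$\frac{48360}{l{\left(Z{\left(11 \right)} \right)}} = \frac{48360}{2 \cdot 11 \frac{1}{11 + 11}} = \frac{48360}{2 \cdot 11 \cdot \frac{1}{22}} = \frac{48360}{1} = 48360 \cdot 1 = 48360$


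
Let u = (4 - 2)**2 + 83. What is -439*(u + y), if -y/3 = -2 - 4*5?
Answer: -67167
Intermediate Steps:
y = 66 (y = -3*(-2 - 4*5) = -3*(-2 - 20) = -3*(-22) = 66)
u = 87 (u = 2**2 + 83 = 4 + 83 = 87)
-439*(u + y) = -439*(87 + 66) = -439*153 = -67167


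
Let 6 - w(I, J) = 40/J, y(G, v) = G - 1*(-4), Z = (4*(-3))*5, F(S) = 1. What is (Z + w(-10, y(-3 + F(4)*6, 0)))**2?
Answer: 174724/49 ≈ 3565.8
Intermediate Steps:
Z = -60 (Z = -12*5 = -60)
y(G, v) = 4 + G (y(G, v) = G + 4 = 4 + G)
w(I, J) = 6 - 40/J
(Z + w(-10, y(-3 + F(4)*6, 0)))**2 = (-60 + (6 - 40/(4 + (-3 + 1*6))))**2 = (-60 + (6 - 40/(4 + (-3 + 6))))**2 = (-60 + (6 - 40/(4 + 3)))**2 = (-60 + (6 - 40/7))**2 = (-60 + 2/7)**2 = (-418/7)**2 = 174724/49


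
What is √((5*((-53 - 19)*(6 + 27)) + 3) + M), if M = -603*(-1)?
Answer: I*√11274 ≈ 106.18*I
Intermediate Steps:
M = 603
√((5*((-53 - 19)*(6 + 27)) + 3) + M) = √((5*((-53 - 19)*(6 + 27)) + 3) + 603) = √((5*(-72*33) + 3) + 603) = √((5*(-2376) + 3) + 603) = √((-11880 + 3) + 603) = √(-11877 + 603) = √(-11274) = I*√11274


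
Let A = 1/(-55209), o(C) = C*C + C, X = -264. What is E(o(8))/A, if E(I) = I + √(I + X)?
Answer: -3975048 - 441672*I*√3 ≈ -3.975e+6 - 7.65e+5*I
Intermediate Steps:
o(C) = C + C² (o(C) = C² + C = C + C²)
A = -1/55209 ≈ -1.8113e-5
E(I) = I + √(-264 + I) (E(I) = I + √(I - 264) = I + √(-264 + I))
E(o(8))/A = (8*(1 + 8) + √(-264 + 8*(1 + 8)))/(-1/55209) = (8*9 + √(-264 + 8*9))*(-55209) = (72 + √(-264 + 72))*(-55209) = (72 + √(-192))*(-55209) = (72 + 8*I*√3)*(-55209) = -3975048 - 441672*I*√3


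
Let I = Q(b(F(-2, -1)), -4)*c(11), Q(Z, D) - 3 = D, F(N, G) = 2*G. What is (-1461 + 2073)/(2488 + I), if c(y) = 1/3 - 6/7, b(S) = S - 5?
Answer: 12852/52259 ≈ 0.24593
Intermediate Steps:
b(S) = -5 + S
c(y) = -11/21 (c(y) = 1*(1/3) - 6*1/7 = 1/3 - 6/7 = -11/21)
Q(Z, D) = 3 + D
I = 11/21 (I = (3 - 4)*(-11/21) = -1*(-11/21) = 11/21 ≈ 0.52381)
(-1461 + 2073)/(2488 + I) = (-1461 + 2073)/(2488 + 11/21) = 612/(52259/21) = 612*(21/52259) = 12852/52259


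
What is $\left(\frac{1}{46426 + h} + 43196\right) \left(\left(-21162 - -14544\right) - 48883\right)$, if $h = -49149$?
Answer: $- \frac{6528177861207}{2723} \approx -2.3974 \cdot 10^{9}$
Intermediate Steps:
$\left(\frac{1}{46426 + h} + 43196\right) \left(\left(-21162 - -14544\right) - 48883\right) = \left(\frac{1}{46426 - 49149} + 43196\right) \left(\left(-21162 - -14544\right) - 48883\right) = \left(\frac{1}{-2723} + 43196\right) \left(\left(-21162 + 14544\right) - 48883\right) = \left(- \frac{1}{2723} + 43196\right) \left(-6618 - 48883\right) = \frac{117622707}{2723} \left(-55501\right) = - \frac{6528177861207}{2723}$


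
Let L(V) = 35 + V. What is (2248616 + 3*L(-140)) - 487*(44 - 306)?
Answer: 2375895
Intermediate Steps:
(2248616 + 3*L(-140)) - 487*(44 - 306) = (2248616 + 3*(35 - 140)) - 487*(44 - 306) = (2248616 + 3*(-105)) - 487*(-262) = (2248616 - 315) + 127594 = 2248301 + 127594 = 2375895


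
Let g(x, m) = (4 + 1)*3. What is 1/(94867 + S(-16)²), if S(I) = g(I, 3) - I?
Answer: 1/95828 ≈ 1.0435e-5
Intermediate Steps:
g(x, m) = 15 (g(x, m) = 5*3 = 15)
S(I) = 15 - I
1/(94867 + S(-16)²) = 1/(94867 + (15 - 1*(-16))²) = 1/(94867 + (15 + 16)²) = 1/(94867 + 31²) = 1/(94867 + 961) = 1/95828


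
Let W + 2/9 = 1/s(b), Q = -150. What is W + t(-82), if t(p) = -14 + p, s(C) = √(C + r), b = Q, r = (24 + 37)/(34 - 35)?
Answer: -866/9 - I*√211/211 ≈ -96.222 - 0.068843*I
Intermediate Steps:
r = -61 (r = 61/(-1) = 61*(-1) = -61)
b = -150
s(C) = √(-61 + C) (s(C) = √(C - 61) = √(-61 + C))
W = -2/9 - I*√211/211 (W = -2/9 + 1/(√(-61 - 150)) = -2/9 + 1/(√(-211)) = -2/9 + 1/(I*√211) = -2/9 - I*√211/211 ≈ -0.22222 - 0.068843*I)
W + t(-82) = (-2/9 - I*√211/211) + (-14 - 82) = (-2/9 - I*√211/211) - 96 = -866/9 - I*√211/211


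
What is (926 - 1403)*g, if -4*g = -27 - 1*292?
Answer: -152163/4 ≈ -38041.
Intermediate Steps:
g = 319/4 (g = -(-27 - 1*292)/4 = -(-27 - 292)/4 = -¼*(-319) = 319/4 ≈ 79.750)
(926 - 1403)*g = (926 - 1403)*(319/4) = -477*319/4 = -152163/4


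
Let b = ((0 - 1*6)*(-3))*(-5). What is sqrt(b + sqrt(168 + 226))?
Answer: sqrt(-90 + sqrt(394)) ≈ 8.3756*I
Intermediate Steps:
b = -90 (b = ((0 - 6)*(-3))*(-5) = -6*(-3)*(-5) = 18*(-5) = -90)
sqrt(b + sqrt(168 + 226)) = sqrt(-90 + sqrt(168 + 226)) = sqrt(-90 + sqrt(394))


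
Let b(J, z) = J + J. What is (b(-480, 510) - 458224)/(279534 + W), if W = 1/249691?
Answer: -114654112144/69797123995 ≈ -1.6427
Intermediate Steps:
W = 1/249691 ≈ 4.0049e-6
b(J, z) = 2*J
(b(-480, 510) - 458224)/(279534 + W) = (2*(-480) - 458224)/(279534 + 1/249691) = (-960 - 458224)/(69797123995/249691) = -459184*249691/69797123995 = -114654112144/69797123995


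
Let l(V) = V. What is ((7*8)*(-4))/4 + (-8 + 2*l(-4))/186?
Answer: -5216/93 ≈ -56.086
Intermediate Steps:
((7*8)*(-4))/4 + (-8 + 2*l(-4))/186 = ((7*8)*(-4))/4 + (-8 + 2*(-4))/186 = (56*(-4))*(¼) + (-8 - 8)*(1/186) = -224*¼ - 16*1/186 = -56 - 8/93 = -5216/93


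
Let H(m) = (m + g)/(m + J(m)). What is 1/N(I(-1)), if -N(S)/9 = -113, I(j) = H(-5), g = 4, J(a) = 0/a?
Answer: 1/1017 ≈ 0.00098328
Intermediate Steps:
J(a) = 0
H(m) = (4 + m)/m (H(m) = (m + 4)/(m + 0) = (4 + m)/m)
I(j) = ⅕ (I(j) = (4 - 5)/(-5) = -⅕*(-1) = ⅕)
N(S) = 1017 (N(S) = -9*(-113) = 1017)
1/N(I(-1)) = 1/1017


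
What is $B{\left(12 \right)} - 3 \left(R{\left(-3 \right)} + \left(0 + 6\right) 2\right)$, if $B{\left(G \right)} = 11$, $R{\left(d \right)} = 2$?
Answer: $-31$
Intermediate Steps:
$B{\left(12 \right)} - 3 \left(R{\left(-3 \right)} + \left(0 + 6\right) 2\right) = 11 - 3 \left(2 + \left(0 + 6\right) 2\right) = 11 - 3 \left(2 + 6 \cdot 2\right) = 11 - 3 \left(2 + 12\right) = 11 - 3 \cdot 14 = 11 - 42 = -31$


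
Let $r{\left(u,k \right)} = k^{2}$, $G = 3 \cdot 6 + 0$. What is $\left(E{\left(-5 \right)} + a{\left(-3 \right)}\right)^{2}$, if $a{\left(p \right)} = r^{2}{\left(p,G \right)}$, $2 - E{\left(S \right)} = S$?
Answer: $11021430289$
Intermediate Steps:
$E{\left(S \right)} = 2 - S$
$G = 18$ ($G = 18 + 0 = 18$)
$a{\left(p \right)} = 104976$ ($a{\left(p \right)} = \left(18^{2}\right)^{2} = 324^{2} = 104976$)
$\left(E{\left(-5 \right)} + a{\left(-3 \right)}\right)^{2} = \left(\left(2 - -5\right) + 104976\right)^{2} = \left(\left(2 + 5\right) + 104976\right)^{2} = \left(7 + 104976\right)^{2} = 104983^{2} = 11021430289$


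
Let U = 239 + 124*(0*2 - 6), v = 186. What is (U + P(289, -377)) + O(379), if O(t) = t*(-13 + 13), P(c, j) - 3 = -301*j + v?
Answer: 113161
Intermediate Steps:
P(c, j) = 189 - 301*j (P(c, j) = 3 + (-301*j + 186) = 3 + (186 - 301*j) = 189 - 301*j)
O(t) = 0 (O(t) = t*0 = 0)
U = -505 (U = 239 + 124*(0 - 6) = 239 + 124*(-6) = 239 - 744 = -505)
(U + P(289, -377)) + O(379) = (-505 + (189 - 301*(-377))) + 0 = (-505 + (189 + 113477)) + 0 = (-505 + 113666) + 0 = 113161 + 0 = 113161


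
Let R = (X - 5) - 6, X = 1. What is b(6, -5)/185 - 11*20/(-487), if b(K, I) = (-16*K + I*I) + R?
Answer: 1253/90095 ≈ 0.013908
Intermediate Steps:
R = -10 (R = (1 - 5) - 6 = -4 - 6 = -10)
b(K, I) = -10 + I² - 16*K (b(K, I) = (-16*K + I*I) - 10 = (-16*K + I²) - 10 = (I² - 16*K) - 10 = -10 + I² - 16*K)
b(6, -5)/185 - 11*20/(-487) = (-10 + (-5)² - 16*6)/185 - 11*20/(-487) = (-10 + 25 - 96)*(1/185) - 220*(-1/487) = -81*1/185 + 220/487 = -81/185 + 220/487 = 1253/90095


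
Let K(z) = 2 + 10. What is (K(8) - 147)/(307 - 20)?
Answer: -135/287 ≈ -0.47038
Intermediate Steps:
K(z) = 12
(K(8) - 147)/(307 - 20) = (12 - 147)/(307 - 20) = -135/287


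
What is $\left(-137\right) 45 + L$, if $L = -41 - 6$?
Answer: $-6212$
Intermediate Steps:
$L = -47$
$\left(-137\right) 45 + L = \left(-137\right) 45 - 47 = -6165 - 47 = -6212$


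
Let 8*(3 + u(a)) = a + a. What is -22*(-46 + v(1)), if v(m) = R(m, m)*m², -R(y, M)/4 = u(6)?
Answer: 880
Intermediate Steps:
u(a) = -3 + a/4 (u(a) = -3 + (a + a)/8 = -3 + (2*a)/8 = -3 + a/4)
R(y, M) = 6 (R(y, M) = -4*(-3 + (¼)*6) = -4*(-3 + 3/2) = -4*(-3/2) = 6)
v(m) = 6*m²
-22*(-46 + v(1)) = -22*(-46 + 6*1²) = -22*(-46 + 6*1) = -22*(-46 + 6) = -22*(-40) = 880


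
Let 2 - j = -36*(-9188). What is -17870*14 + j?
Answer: -580946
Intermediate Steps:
j = -330766 (j = 2 - (-36)*(-9188) = 2 - 1*330768 = 2 - 330768 = -330766)
-17870*14 + j = -17870*14 - 330766 = -250180 - 330766 = -580946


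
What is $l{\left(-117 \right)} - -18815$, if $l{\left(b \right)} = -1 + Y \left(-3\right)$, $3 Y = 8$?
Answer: $18806$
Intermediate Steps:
$Y = \frac{8}{3}$ ($Y = \frac{1}{3} \cdot 8 = \frac{8}{3} \approx 2.6667$)
$l{\left(b \right)} = -9$ ($l{\left(b \right)} = -1 + \frac{8}{3} \left(-3\right) = -1 - 8 = -9$)
$l{\left(-117 \right)} - -18815 = -9 - -18815 = -9 + 18815 = 18806$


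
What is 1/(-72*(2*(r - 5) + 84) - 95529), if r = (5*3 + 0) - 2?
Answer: -1/102729 ≈ -9.7343e-6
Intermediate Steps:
r = 13 (r = (15 + 0) - 2 = 15 - 2 = 13)
1/(-72*(2*(r - 5) + 84) - 95529) = 1/(-72*(2*(13 - 5) + 84) - 95529) = 1/(-72*(2*8 + 84) - 95529) = 1/(-72*(16 + 84) - 95529) = 1/(-72*100 - 95529) = 1/(-7200 - 95529) = 1/(-102729) = -1/102729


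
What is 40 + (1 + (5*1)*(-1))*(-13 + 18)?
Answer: 20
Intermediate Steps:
40 + (1 + (5*1)*(-1))*(-13 + 18) = 40 + (1 + 5*(-1))*5 = 40 + (1 - 5)*5 = 40 - 4*5 = 40 - 20 = 20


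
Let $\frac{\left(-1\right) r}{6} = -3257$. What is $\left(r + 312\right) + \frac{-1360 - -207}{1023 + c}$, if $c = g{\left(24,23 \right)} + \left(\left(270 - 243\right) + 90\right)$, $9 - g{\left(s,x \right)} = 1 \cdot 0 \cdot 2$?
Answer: $\frac{22811093}{1149} \approx 19853.0$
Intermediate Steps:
$g{\left(s,x \right)} = 9$ ($g{\left(s,x \right)} = 9 - 1 \cdot 0 \cdot 2 = 9 - 0 \cdot 2 = 9 - 0 = 9 + 0 = 9$)
$c = 126$ ($c = 9 + \left(\left(270 - 243\right) + 90\right) = 9 + \left(27 + 90\right) = 9 + 117 = 126$)
$r = 19542$ ($r = \left(-6\right) \left(-3257\right) = 19542$)
$\left(r + 312\right) + \frac{-1360 - -207}{1023 + c} = \left(19542 + 312\right) + \frac{-1360 - -207}{1023 + 126} = 19854 + \frac{-1360 + \left(-150 + 357\right)}{1149} = 19854 + \left(-1360 + 207\right) \frac{1}{1149} = 19854 - \frac{1153}{1149} = \frac{22811093}{1149}$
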